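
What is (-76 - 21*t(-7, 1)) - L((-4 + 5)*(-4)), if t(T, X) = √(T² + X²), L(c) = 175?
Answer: -251 - 105*√2 ≈ -399.49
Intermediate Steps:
(-76 - 21*t(-7, 1)) - L((-4 + 5)*(-4)) = (-76 - 21*√((-7)² + 1²)) - 1*175 = (-76 - 21*√(49 + 1)) - 175 = (-76 - 105*√2) - 175 = -251 - 105*√2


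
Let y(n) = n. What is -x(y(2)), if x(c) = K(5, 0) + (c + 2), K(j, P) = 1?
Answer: -5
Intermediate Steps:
x(c) = 3 + c (x(c) = 1 + (c + 2) = 1 + (2 + c) = 3 + c)
-x(y(2)) = -(3 + 2) = -1*5 = -5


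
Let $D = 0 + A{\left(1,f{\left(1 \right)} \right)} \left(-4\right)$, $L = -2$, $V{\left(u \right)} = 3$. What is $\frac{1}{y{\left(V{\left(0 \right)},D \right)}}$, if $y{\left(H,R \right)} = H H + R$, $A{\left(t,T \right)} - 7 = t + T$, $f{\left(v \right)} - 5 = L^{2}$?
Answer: $- \frac{1}{59} \approx -0.016949$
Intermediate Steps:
$f{\left(v \right)} = 9$ ($f{\left(v \right)} = 5 + \left(-2\right)^{2} = 5 + 4 = 9$)
$A{\left(t,T \right)} = 7 + T + t$ ($A{\left(t,T \right)} = 7 + \left(t + T\right) = 7 + \left(T + t\right) = 7 + T + t$)
$D = -68$ ($D = 0 + \left(7 + 9 + 1\right) \left(-4\right) = 0 + 17 \left(-4\right) = 0 - 68 = -68$)
$y{\left(H,R \right)} = R + H^{2}$ ($y{\left(H,R \right)} = H^{2} + R = R + H^{2}$)
$\frac{1}{y{\left(V{\left(0 \right)},D \right)}} = \frac{1}{-68 + 3^{2}} = \frac{1}{-68 + 9} = \frac{1}{-59} = - \frac{1}{59}$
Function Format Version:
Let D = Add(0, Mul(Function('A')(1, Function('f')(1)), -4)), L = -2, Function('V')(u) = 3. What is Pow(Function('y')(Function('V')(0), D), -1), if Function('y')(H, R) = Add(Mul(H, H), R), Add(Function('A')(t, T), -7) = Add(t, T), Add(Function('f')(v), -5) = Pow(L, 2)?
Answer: Rational(-1, 59) ≈ -0.016949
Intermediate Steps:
Function('f')(v) = 9 (Function('f')(v) = Add(5, Pow(-2, 2)) = Add(5, 4) = 9)
Function('A')(t, T) = Add(7, T, t) (Function('A')(t, T) = Add(7, Add(t, T)) = Add(7, Add(T, t)) = Add(7, T, t))
D = -68 (D = Add(0, Mul(Add(7, 9, 1), -4)) = Add(0, Mul(17, -4)) = Add(0, -68) = -68)
Function('y')(H, R) = Add(R, Pow(H, 2)) (Function('y')(H, R) = Add(Pow(H, 2), R) = Add(R, Pow(H, 2)))
Pow(Function('y')(Function('V')(0), D), -1) = Pow(Add(-68, Pow(3, 2)), -1) = Pow(Add(-68, 9), -1) = Pow(-59, -1) = Rational(-1, 59)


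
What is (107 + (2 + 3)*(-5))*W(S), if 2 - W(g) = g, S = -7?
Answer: 738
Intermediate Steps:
W(g) = 2 - g
(107 + (2 + 3)*(-5))*W(S) = (107 + (2 + 3)*(-5))*(2 - 1*(-7)) = (107 + 5*(-5))*(2 + 7) = (107 - 25)*9 = 82*9 = 738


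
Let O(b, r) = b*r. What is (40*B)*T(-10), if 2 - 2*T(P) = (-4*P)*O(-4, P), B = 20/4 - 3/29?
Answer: -4538320/29 ≈ -1.5649e+5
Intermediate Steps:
B = 142/29 (B = 20*(1/4) - 3*1/29 = 5 - 3/29 = 142/29 ≈ 4.8966)
T(P) = 1 - 8*P**2 (T(P) = 1 - (-4*P)*(-4*P)/2 = 1 - 8*P**2)
(40*B)*T(-10) = (40*(142/29))*(1 - 8*(-10)**2) = 5680*(1 - 8*100)/29 = 5680*(1 - 800)/29 = (5680/29)*(-799) = -4538320/29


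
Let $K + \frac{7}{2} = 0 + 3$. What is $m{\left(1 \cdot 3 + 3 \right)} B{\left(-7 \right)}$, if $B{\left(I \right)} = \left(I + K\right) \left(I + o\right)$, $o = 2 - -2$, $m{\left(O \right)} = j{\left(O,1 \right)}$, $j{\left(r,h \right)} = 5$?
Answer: $\frac{225}{2} \approx 112.5$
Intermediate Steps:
$K = - \frac{1}{2}$ ($K = - \frac{7}{2} + \left(0 + 3\right) = - \frac{7}{2} + 3 = - \frac{1}{2} \approx -0.5$)
$m{\left(O \right)} = 5$
$o = 4$ ($o = 2 + 2 = 4$)
$B{\left(I \right)} = \left(4 + I\right) \left(- \frac{1}{2} + I\right)$ ($B{\left(I \right)} = \left(I - \frac{1}{2}\right) \left(I + 4\right) = \left(- \frac{1}{2} + I\right) \left(4 + I\right) = \left(4 + I\right) \left(- \frac{1}{2} + I\right)$)
$m{\left(1 \cdot 3 + 3 \right)} B{\left(-7 \right)} = 5 \left(-2 + \left(-7\right)^{2} + \frac{7}{2} \left(-7\right)\right) = 5 \left(-2 + 49 - \frac{49}{2}\right) = 5 \cdot \frac{45}{2} = \frac{225}{2}$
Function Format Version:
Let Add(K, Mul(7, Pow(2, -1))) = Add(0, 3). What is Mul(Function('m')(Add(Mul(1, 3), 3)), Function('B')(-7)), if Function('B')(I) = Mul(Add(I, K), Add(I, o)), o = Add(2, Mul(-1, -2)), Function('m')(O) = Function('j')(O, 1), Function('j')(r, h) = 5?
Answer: Rational(225, 2) ≈ 112.50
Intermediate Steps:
K = Rational(-1, 2) (K = Add(Rational(-7, 2), Add(0, 3)) = Add(Rational(-7, 2), 3) = Rational(-1, 2) ≈ -0.50000)
Function('m')(O) = 5
o = 4 (o = Add(2, 2) = 4)
Function('B')(I) = Mul(Add(4, I), Add(Rational(-1, 2), I)) (Function('B')(I) = Mul(Add(I, Rational(-1, 2)), Add(I, 4)) = Mul(Add(Rational(-1, 2), I), Add(4, I)) = Mul(Add(4, I), Add(Rational(-1, 2), I)))
Mul(Function('m')(Add(Mul(1, 3), 3)), Function('B')(-7)) = Mul(5, Add(-2, Pow(-7, 2), Mul(Rational(7, 2), -7))) = Mul(5, Add(-2, 49, Rational(-49, 2))) = Mul(5, Rational(45, 2)) = Rational(225, 2)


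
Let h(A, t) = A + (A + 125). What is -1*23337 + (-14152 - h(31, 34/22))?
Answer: -37676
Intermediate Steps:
h(A, t) = 125 + 2*A (h(A, t) = A + (125 + A) = 125 + 2*A)
-1*23337 + (-14152 - h(31, 34/22)) = -1*23337 + (-14152 - (125 + 2*31)) = -23337 + (-14152 - (125 + 62)) = -23337 + (-14152 - 1*187) = -23337 + (-14152 - 187) = -23337 - 14339 = -37676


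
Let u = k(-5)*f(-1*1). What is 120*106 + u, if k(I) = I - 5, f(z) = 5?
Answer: 12670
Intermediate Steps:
k(I) = -5 + I
u = -50 (u = (-5 - 5)*5 = -10*5 = -50)
120*106 + u = 120*106 - 50 = 12720 - 50 = 12670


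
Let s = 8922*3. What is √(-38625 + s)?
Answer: I*√11859 ≈ 108.9*I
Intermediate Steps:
s = 26766
√(-38625 + s) = √(-38625 + 26766) = √(-11859) = I*√11859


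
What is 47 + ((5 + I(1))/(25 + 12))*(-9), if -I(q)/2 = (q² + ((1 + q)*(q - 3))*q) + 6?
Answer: 1748/37 ≈ 47.243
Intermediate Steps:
I(q) = -12 - 2*q² - 2*q*(1 + q)*(-3 + q) (I(q) = -2*((q² + ((1 + q)*(q - 3))*q) + 6) = -2*((q² + ((1 + q)*(-3 + q))*q) + 6) = -2*((q² + q*(1 + q)*(-3 + q)) + 6) = -2*(6 + q² + q*(1 + q)*(-3 + q)) = -12 - 2*q² - 2*q*(1 + q)*(-3 + q))
47 + ((5 + I(1))/(25 + 12))*(-9) = 47 + ((5 + (-12 - 2*1³ + 2*1² + 6*1))/(25 + 12))*(-9) = 47 + ((5 + (-12 - 2*1 + 2*1 + 6))/37)*(-9) = 47 + ((5 + (-12 - 2 + 2 + 6))*(1/37))*(-9) = 47 + ((5 - 6)*(1/37))*(-9) = 47 - 1*1/37*(-9) = 47 - 1/37*(-9) = 47 + 9/37 = 1748/37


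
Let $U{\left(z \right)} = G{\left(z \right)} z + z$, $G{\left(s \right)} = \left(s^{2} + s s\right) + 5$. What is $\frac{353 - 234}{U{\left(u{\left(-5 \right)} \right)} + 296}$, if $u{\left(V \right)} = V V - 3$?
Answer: $\frac{119}{21724} \approx 0.0054778$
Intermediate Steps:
$G{\left(s \right)} = 5 + 2 s^{2}$ ($G{\left(s \right)} = \left(s^{2} + s^{2}\right) + 5 = 2 s^{2} + 5 = 5 + 2 s^{2}$)
$u{\left(V \right)} = -3 + V^{2}$ ($u{\left(V \right)} = V^{2} - 3 = -3 + V^{2}$)
$U{\left(z \right)} = z + z \left(5 + 2 z^{2}\right)$ ($U{\left(z \right)} = \left(5 + 2 z^{2}\right) z + z = z \left(5 + 2 z^{2}\right) + z = z + z \left(5 + 2 z^{2}\right)$)
$\frac{353 - 234}{U{\left(u{\left(-5 \right)} \right)} + 296} = \frac{353 - 234}{2 \left(-3 + \left(-5\right)^{2}\right) \left(3 + \left(-3 + \left(-5\right)^{2}\right)^{2}\right) + 296} = \frac{119}{2 \left(-3 + 25\right) \left(3 + \left(-3 + 25\right)^{2}\right) + 296} = \frac{119}{2 \cdot 22 \left(3 + 22^{2}\right) + 296} = \frac{119}{2 \cdot 22 \left(3 + 484\right) + 296} = \frac{119}{2 \cdot 22 \cdot 487 + 296} = \frac{119}{21428 + 296} = \frac{119}{21724}$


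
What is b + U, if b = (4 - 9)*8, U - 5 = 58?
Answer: 23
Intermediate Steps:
U = 63 (U = 5 + 58 = 63)
b = -40 (b = -5*8 = -40)
b + U = -40 + 63 = 23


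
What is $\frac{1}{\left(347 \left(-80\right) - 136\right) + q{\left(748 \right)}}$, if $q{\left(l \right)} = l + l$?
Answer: $- \frac{1}{26400} \approx -3.7879 \cdot 10^{-5}$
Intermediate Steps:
$q{\left(l \right)} = 2 l$
$\frac{1}{\left(347 \left(-80\right) - 136\right) + q{\left(748 \right)}} = \frac{1}{\left(347 \left(-80\right) - 136\right) + 2 \cdot 748} = \frac{1}{\left(-27760 - 136\right) + 1496} = \frac{1}{-27896 + 1496} = \frac{1}{-26400} = - \frac{1}{26400}$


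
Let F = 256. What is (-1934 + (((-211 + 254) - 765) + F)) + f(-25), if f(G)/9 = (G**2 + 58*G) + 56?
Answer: -9321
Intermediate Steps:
f(G) = 504 + 9*G**2 + 522*G (f(G) = 9*((G**2 + 58*G) + 56) = 9*(56 + G**2 + 58*G) = 504 + 9*G**2 + 522*G)
(-1934 + (((-211 + 254) - 765) + F)) + f(-25) = (-1934 + (((-211 + 254) - 765) + 256)) + (504 + 9*(-25)**2 + 522*(-25)) = (-1934 + ((43 - 765) + 256)) + (504 + 9*625 - 13050) = (-1934 + (-722 + 256)) + (504 + 5625 - 13050) = (-1934 - 466) - 6921 = -2400 - 6921 = -9321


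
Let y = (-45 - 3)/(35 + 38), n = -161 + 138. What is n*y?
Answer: 1104/73 ≈ 15.123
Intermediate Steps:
n = -23
y = -48/73 ≈ -0.65753
n*y = -23*(-48/73) = 1104/73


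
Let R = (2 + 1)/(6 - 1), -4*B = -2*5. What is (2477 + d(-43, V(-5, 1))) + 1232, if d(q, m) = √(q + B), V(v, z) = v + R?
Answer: 3709 + 9*I*√2/2 ≈ 3709.0 + 6.364*I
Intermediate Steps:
B = 5/2 (B = -(-1)*5/2 = -¼*(-10) = 5/2 ≈ 2.5000)
R = ⅗ (R = 3/5 = 3*(⅕) = ⅗ ≈ 0.60000)
V(v, z) = ⅗ + v (V(v, z) = v + ⅗ = ⅗ + v)
d(q, m) = √(5/2 + q) (d(q, m) = √(q + 5/2) = √(5/2 + q))
(2477 + d(-43, V(-5, 1))) + 1232 = (2477 + √(10 + 4*(-43))/2) + 1232 = (2477 + √(10 - 172)/2) + 1232 = (2477 + √(-162)/2) + 1232 = (2477 + (9*I*√2)/2) + 1232 = (2477 + 9*I*√2/2) + 1232 = 3709 + 9*I*√2/2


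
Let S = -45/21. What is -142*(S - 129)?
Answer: 130356/7 ≈ 18622.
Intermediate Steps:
S = -15/7 (S = -45*1/21 = -15/7 ≈ -2.1429)
-142*(S - 129) = -142*(-15/7 - 129) = -142*(-918/7) = 130356/7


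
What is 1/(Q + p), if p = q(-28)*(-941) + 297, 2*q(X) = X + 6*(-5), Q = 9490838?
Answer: 1/9518424 ≈ 1.0506e-7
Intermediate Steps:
q(X) = -15 + X/2 (q(X) = (X + 6*(-5))/2 = (X - 30)/2 = (-30 + X)/2 = -15 + X/2)
p = 27586 (p = (-15 + (½)*(-28))*(-941) + 297 = (-15 - 14)*(-941) + 297 = -29*(-941) + 297 = 27289 + 297 = 27586)
1/(Q + p) = 1/(9490838 + 27586) = 1/9518424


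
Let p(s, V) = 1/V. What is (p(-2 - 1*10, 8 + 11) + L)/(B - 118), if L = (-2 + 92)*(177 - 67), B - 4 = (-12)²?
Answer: 188101/570 ≈ 330.00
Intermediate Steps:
B = 148 (B = 4 + (-12)² = 4 + 144 = 148)
L = 9900 (L = 90*110 = 9900)
(p(-2 - 1*10, 8 + 11) + L)/(B - 118) = (1/(8 + 11) + 9900)/(148 - 118) = (1/19 + 9900)/30 = (1/19 + 9900)*(1/30) = (188101/19)*(1/30) = 188101/570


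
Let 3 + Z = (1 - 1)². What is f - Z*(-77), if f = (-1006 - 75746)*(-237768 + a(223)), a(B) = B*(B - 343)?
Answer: 20303052825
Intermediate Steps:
a(B) = B*(-343 + B)
Z = -3 (Z = -3 + (1 - 1)² = -3 + 0² = -3 + 0 = -3)
f = 20303053056 (f = (-1006 - 75746)*(-237768 + 223*(-343 + 223)) = -76752*(-237768 + 223*(-120)) = -76752*(-237768 - 26760) = -76752*(-264528) = 20303053056)
f - Z*(-77) = 20303053056 - (-3)*(-77) = 20303053056 - 1*231 = 20303053056 - 231 = 20303052825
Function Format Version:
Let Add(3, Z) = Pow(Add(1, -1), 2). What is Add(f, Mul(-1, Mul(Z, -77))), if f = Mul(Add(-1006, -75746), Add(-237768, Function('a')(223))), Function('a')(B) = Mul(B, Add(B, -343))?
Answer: 20303052825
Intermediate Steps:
Function('a')(B) = Mul(B, Add(-343, B))
Z = -3 (Z = Add(-3, Pow(Add(1, -1), 2)) = Add(-3, Pow(0, 2)) = Add(-3, 0) = -3)
f = 20303053056 (f = Mul(Add(-1006, -75746), Add(-237768, Mul(223, Add(-343, 223)))) = Mul(-76752, Add(-237768, Mul(223, -120))) = Mul(-76752, Add(-237768, -26760)) = Mul(-76752, -264528) = 20303053056)
Add(f, Mul(-1, Mul(Z, -77))) = Add(20303053056, Mul(-1, Mul(-3, -77))) = Add(20303053056, Mul(-1, 231)) = Add(20303053056, -231) = 20303052825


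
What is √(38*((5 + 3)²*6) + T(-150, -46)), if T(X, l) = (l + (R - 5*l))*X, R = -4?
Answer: 2*I*√3102 ≈ 111.39*I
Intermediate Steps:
T(X, l) = X*(-4 - 4*l) (T(X, l) = (l + (-4 - 5*l))*X = (-4 - 4*l)*X = X*(-4 - 4*l))
√(38*((5 + 3)²*6) + T(-150, -46)) = √(38*((5 + 3)²*6) - 4*(-150)*(1 - 46)) = √(38*(8²*6) - 4*(-150)*(-45)) = √(38*(64*6) - 27000) = √(38*384 - 27000) = √(14592 - 27000) = √(-12408) = 2*I*√3102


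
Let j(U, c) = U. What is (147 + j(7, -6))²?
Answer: 23716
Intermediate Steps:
(147 + j(7, -6))² = (147 + 7)² = 154² = 23716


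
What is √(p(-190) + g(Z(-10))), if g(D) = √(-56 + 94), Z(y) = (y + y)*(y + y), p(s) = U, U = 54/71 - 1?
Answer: √(-1207 + 5041*√38)/71 ≈ 2.4341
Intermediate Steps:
U = -17/71 (U = 54*(1/71) - 1 = 54/71 - 1 = -17/71 ≈ -0.23944)
p(s) = -17/71
Z(y) = 4*y² (Z(y) = (2*y)*(2*y) = 4*y²)
g(D) = √38
√(p(-190) + g(Z(-10))) = √(-17/71 + √38)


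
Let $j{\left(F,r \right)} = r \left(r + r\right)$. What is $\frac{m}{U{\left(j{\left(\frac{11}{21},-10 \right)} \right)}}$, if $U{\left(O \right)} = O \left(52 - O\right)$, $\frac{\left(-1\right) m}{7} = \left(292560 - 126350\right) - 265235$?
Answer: $- \frac{27727}{1184} \approx -23.418$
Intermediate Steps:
$j{\left(F,r \right)} = 2 r^{2}$ ($j{\left(F,r \right)} = r 2 r = 2 r^{2}$)
$m = 693175$ ($m = - 7 \left(\left(292560 - 126350\right) - 265235\right) = - 7 \left(166210 - 265235\right) = \left(-7\right) \left(-99025\right) = 693175$)
$\frac{m}{U{\left(j{\left(\frac{11}{21},-10 \right)} \right)}} = \frac{693175}{2 \left(-10\right)^{2} \left(52 - 2 \left(-10\right)^{2}\right)} = \frac{693175}{2 \cdot 100 \left(52 - 2 \cdot 100\right)} = \frac{693175}{200 \left(52 - 200\right)} = \frac{693175}{200 \left(-148\right)} = \frac{693175}{-29600} = 693175 \left(- \frac{1}{29600}\right) = - \frac{27727}{1184}$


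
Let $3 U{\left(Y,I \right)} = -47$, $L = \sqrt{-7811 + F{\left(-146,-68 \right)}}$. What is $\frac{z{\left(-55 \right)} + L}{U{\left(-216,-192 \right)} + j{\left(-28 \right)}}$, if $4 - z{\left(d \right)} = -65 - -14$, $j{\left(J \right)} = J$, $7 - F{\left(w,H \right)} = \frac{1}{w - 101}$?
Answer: $- \frac{165}{131} - \frac{3 i \sqrt{476113989}}{32357} \approx -1.2595 - 2.0231 i$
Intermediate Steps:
$F{\left(w,H \right)} = 7 - \frac{1}{-101 + w}$ ($F{\left(w,H \right)} = 7 - \frac{1}{w - 101} = 7 - \frac{1}{-101 + w}$)
$z{\left(d \right)} = 55$ ($z{\left(d \right)} = 4 - \left(-65 - -14\right) = 4 - \left(-65 + 14\right) = 4 - -51 = 4 + 51 = 55$)
$L = \frac{i \sqrt{476113989}}{247}$ ($L = \sqrt{-7811 + \frac{-708 + 7 \left(-146\right)}{-101 - 146}} = \sqrt{-7811 + \frac{-708 - 1022}{-247}} = \sqrt{-7811 - - \frac{1730}{247}} = \sqrt{-7811 + \frac{1730}{247}} = \sqrt{- \frac{1927587}{247}} = \frac{i \sqrt{476113989}}{247} \approx 88.34 i$)
$U{\left(Y,I \right)} = - \frac{47}{3}$ ($U{\left(Y,I \right)} = \frac{1}{3} \left(-47\right) = - \frac{47}{3}$)
$\frac{z{\left(-55 \right)} + L}{U{\left(-216,-192 \right)} + j{\left(-28 \right)}} = \frac{55 + \frac{i \sqrt{476113989}}{247}}{- \frac{47}{3} - 28} = \frac{55 + \frac{i \sqrt{476113989}}{247}}{- \frac{131}{3}} = \left(55 + \frac{i \sqrt{476113989}}{247}\right) \left(- \frac{3}{131}\right) = - \frac{165}{131} - \frac{3 i \sqrt{476113989}}{32357}$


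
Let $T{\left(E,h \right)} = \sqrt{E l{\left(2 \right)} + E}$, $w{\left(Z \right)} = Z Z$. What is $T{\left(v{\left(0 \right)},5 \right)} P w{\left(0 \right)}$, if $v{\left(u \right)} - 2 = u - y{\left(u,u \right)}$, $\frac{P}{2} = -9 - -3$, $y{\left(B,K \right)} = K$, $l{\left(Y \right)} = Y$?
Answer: $0$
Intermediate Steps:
$w{\left(Z \right)} = Z^{2}$
$P = -12$ ($P = 2 \left(-9 - -3\right) = 2 \left(-9 + 3\right) = 2 \left(-6\right) = -12$)
$v{\left(u \right)} = 2$ ($v{\left(u \right)} = 2 + \left(u - u\right) = 2 + 0 = 2$)
$T{\left(E,h \right)} = \sqrt{3} \sqrt{E}$ ($T{\left(E,h \right)} = \sqrt{E 2 + E} = \sqrt{2 E + E} = \sqrt{3 E} = \sqrt{3} \sqrt{E}$)
$T{\left(v{\left(0 \right)},5 \right)} P w{\left(0 \right)} = \sqrt{3} \sqrt{2} \left(-12\right) 0^{2} = \sqrt{6} \left(-12\right) 0 = - 12 \sqrt{6} \cdot 0 = 0$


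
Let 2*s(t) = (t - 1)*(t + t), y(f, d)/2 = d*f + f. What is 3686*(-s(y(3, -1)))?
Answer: 0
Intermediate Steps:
y(f, d) = 2*f + 2*d*f (y(f, d) = 2*(d*f + f) = 2*(f + d*f) = 2*f + 2*d*f)
s(t) = t*(-1 + t) (s(t) = ((t - 1)*(t + t))/2 = ((-1 + t)*(2*t))/2 = (2*t*(-1 + t))/2 = t*(-1 + t))
3686*(-s(y(3, -1))) = 3686*(-2*3*(1 - 1)*(-1 + 2*3*(1 - 1))) = 3686*(-2*3*0*(-1 + 2*3*0)) = 3686*(-0*(-1 + 0)) = 3686*(-0*(-1)) = 3686*(-1*0) = 3686*0 = 0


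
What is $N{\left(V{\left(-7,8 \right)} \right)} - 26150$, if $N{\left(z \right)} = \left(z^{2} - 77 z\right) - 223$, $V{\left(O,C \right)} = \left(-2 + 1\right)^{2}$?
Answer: $-26449$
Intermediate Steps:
$V{\left(O,C \right)} = 1$ ($V{\left(O,C \right)} = \left(-1\right)^{2} = 1$)
$N{\left(z \right)} = -223 + z^{2} - 77 z$
$N{\left(V{\left(-7,8 \right)} \right)} - 26150 = \left(-223 + 1^{2} - 77\right) - 26150 = \left(-223 + 1 - 77\right) - 26150 = -299 - 26150 = -26449$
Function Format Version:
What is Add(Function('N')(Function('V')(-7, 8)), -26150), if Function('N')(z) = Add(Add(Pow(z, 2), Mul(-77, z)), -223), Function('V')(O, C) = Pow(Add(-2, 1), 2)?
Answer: -26449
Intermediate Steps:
Function('V')(O, C) = 1 (Function('V')(O, C) = Pow(-1, 2) = 1)
Function('N')(z) = Add(-223, Pow(z, 2), Mul(-77, z))
Add(Function('N')(Function('V')(-7, 8)), -26150) = Add(Add(-223, Pow(1, 2), Mul(-77, 1)), -26150) = Add(Add(-223, 1, -77), -26150) = Add(-299, -26150) = -26449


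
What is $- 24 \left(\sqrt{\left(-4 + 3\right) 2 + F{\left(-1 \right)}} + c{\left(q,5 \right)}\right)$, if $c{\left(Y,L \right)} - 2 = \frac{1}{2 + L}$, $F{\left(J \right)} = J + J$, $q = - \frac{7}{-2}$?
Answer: $- \frac{360}{7} - 48 i \approx -51.429 - 48.0 i$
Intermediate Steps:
$q = \frac{7}{2}$ ($q = \left(-7\right) \left(- \frac{1}{2}\right) = \frac{7}{2} \approx 3.5$)
$F{\left(J \right)} = 2 J$
$c{\left(Y,L \right)} = 2 + \frac{1}{2 + L}$
$- 24 \left(\sqrt{\left(-4 + 3\right) 2 + F{\left(-1 \right)}} + c{\left(q,5 \right)}\right) = - 24 \left(\sqrt{\left(-4 + 3\right) 2 + 2 \left(-1\right)} + \frac{5 + 2 \cdot 5}{2 + 5}\right) = - 24 \left(\sqrt{\left(-1\right) 2 - 2} + \frac{5 + 10}{7}\right) = - 24 \left(\sqrt{-2 - 2} + \frac{1}{7} \cdot 15\right) = - 24 \left(\sqrt{-4} + \frac{15}{7}\right) = - 24 \left(2 i + \frac{15}{7}\right) = - 24 \left(\frac{15}{7} + 2 i\right) = - \frac{360}{7} - 48 i$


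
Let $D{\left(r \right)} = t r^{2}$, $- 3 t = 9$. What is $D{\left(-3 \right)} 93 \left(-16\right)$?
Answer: $40176$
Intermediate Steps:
$t = -3$ ($t = \left(- \frac{1}{3}\right) 9 = -3$)
$D{\left(r \right)} = - 3 r^{2}$
$D{\left(-3 \right)} 93 \left(-16\right) = - 3 \left(-3\right)^{2} \cdot 93 \left(-16\right) = \left(-3\right) 9 \cdot 93 \left(-16\right) = \left(-27\right) 93 \left(-16\right) = \left(-2511\right) \left(-16\right) = 40176$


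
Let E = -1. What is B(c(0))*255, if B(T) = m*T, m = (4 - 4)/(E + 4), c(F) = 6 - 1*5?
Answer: 0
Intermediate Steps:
c(F) = 1 (c(F) = 6 - 5 = 1)
m = 0 (m = (4 - 4)/(-1 + 4) = 0/3 = 0*(⅓) = 0)
B(T) = 0 (B(T) = 0*T = 0)
B(c(0))*255 = 0*255 = 0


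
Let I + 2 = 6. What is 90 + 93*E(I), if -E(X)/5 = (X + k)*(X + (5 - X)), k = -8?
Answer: 9390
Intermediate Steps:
I = 4 (I = -2 + 6 = 4)
E(X) = 200 - 25*X (E(X) = -5*(X - 8)*(X + (5 - X)) = -5*(-8 + X)*5 = -5*(-40 + 5*X) = 200 - 25*X)
90 + 93*E(I) = 90 + 93*(200 - 25*4) = 90 + 93*(200 - 100) = 90 + 93*100 = 90 + 9300 = 9390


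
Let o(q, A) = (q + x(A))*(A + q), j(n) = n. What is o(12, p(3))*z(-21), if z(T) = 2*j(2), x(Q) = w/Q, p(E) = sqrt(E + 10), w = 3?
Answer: 588 + 768*sqrt(13)/13 ≈ 801.00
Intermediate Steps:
p(E) = sqrt(10 + E)
x(Q) = 3/Q
z(T) = 4 (z(T) = 2*2 = 4)
o(q, A) = (A + q)*(q + 3/A) (o(q, A) = (q + 3/A)*(A + q) = (A + q)*(q + 3/A))
o(12, p(3))*z(-21) = (3 + 12**2 + sqrt(10 + 3)*12 + 3*12/sqrt(10 + 3))*4 = (3 + 144 + sqrt(13)*12 + 3*12/sqrt(13))*4 = (3 + 144 + 12*sqrt(13) + 3*12*(sqrt(13)/13))*4 = (3 + 144 + 12*sqrt(13) + 36*sqrt(13)/13)*4 = (147 + 192*sqrt(13)/13)*4 = 588 + 768*sqrt(13)/13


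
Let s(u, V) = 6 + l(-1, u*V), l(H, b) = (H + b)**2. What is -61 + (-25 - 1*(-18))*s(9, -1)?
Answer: -803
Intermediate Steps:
s(u, V) = 6 + (-1 + V*u)**2 (s(u, V) = 6 + (-1 + u*V)**2 = 6 + (-1 + V*u)**2)
-61 + (-25 - 1*(-18))*s(9, -1) = -61 + (-25 - 1*(-18))*(6 + (-1 - 1*9)**2) = -61 + (-25 + 18)*(6 + (-1 - 9)**2) = -61 - 7*(6 + (-10)**2) = -61 - 7*(6 + 100) = -61 - 7*106 = -61 - 742 = -803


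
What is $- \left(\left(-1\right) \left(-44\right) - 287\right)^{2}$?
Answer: $-59049$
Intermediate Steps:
$- \left(\left(-1\right) \left(-44\right) - 287\right)^{2} = - \left(44 - 287\right)^{2} = - \left(-243\right)^{2} = \left(-1\right) 59049 = -59049$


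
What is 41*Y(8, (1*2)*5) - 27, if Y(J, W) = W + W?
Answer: 793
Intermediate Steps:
Y(J, W) = 2*W
41*Y(8, (1*2)*5) - 27 = 41*(2*((1*2)*5)) - 27 = 41*(2*(2*5)) - 27 = 41*(2*10) - 27 = 41*20 - 27 = 820 - 27 = 793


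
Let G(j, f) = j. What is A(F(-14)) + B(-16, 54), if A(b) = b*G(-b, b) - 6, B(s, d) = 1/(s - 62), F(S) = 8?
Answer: -5461/78 ≈ -70.013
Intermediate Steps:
B(s, d) = 1/(-62 + s)
A(b) = -6 - b² (A(b) = b*(-b) - 6 = -b² - 6 = -6 - b²)
A(F(-14)) + B(-16, 54) = (-6 - 1*8²) + 1/(-62 - 16) = (-6 - 1*64) + 1/(-78) = (-6 - 64) - 1/78 = -70 - 1/78 = -5461/78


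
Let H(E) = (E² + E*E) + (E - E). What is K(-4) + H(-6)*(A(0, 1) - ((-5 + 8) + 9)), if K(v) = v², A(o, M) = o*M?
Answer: -848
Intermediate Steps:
H(E) = 2*E² (H(E) = (E² + E²) + 0 = 2*E² + 0 = 2*E²)
A(o, M) = M*o
K(-4) + H(-6)*(A(0, 1) - ((-5 + 8) + 9)) = (-4)² + (2*(-6)²)*(1*0 - ((-5 + 8) + 9)) = 16 + (2*36)*(0 - (3 + 9)) = 16 + 72*(0 - 1*12) = 16 + 72*(0 - 12) = 16 + 72*(-12) = 16 - 864 = -848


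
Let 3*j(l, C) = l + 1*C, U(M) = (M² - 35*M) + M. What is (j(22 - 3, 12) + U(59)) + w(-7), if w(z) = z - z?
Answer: 4456/3 ≈ 1485.3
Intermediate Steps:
U(M) = M² - 34*M
j(l, C) = C/3 + l/3 (j(l, C) = (l + 1*C)/3 = (l + C)/3 = (C + l)/3 = C/3 + l/3)
w(z) = 0
(j(22 - 3, 12) + U(59)) + w(-7) = (((⅓)*12 + (22 - 3)/3) + 59*(-34 + 59)) + 0 = ((4 + (⅓)*19) + 59*25) + 0 = ((4 + 19/3) + 1475) + 0 = (31/3 + 1475) + 0 = 4456/3 + 0 = 4456/3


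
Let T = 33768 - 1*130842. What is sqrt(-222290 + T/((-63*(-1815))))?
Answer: 2*I*sqrt(74135387445)/1155 ≈ 471.48*I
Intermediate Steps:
T = -97074 (T = 33768 - 130842 = -97074)
sqrt(-222290 + T/((-63*(-1815)))) = sqrt(-222290 - 97074/((-63*(-1815)))) = sqrt(-222290 - 97074/114345) = sqrt(-222290 - 97074*1/114345) = sqrt(-222290 - 10786/12705) = sqrt(-2824205236/12705) = 2*I*sqrt(74135387445)/1155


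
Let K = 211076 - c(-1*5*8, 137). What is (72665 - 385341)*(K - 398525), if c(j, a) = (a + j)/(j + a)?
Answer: 58611116200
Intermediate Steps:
c(j, a) = 1 (c(j, a) = (a + j)/(a + j) = 1)
K = 211075 (K = 211076 - 1*1 = 211076 - 1 = 211075)
(72665 - 385341)*(K - 398525) = (72665 - 385341)*(211075 - 398525) = -312676*(-187450) = 58611116200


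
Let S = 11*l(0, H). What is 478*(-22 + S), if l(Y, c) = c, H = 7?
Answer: 26290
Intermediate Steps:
S = 77 (S = 11*7 = 77)
478*(-22 + S) = 478*(-22 + 77) = 478*55 = 26290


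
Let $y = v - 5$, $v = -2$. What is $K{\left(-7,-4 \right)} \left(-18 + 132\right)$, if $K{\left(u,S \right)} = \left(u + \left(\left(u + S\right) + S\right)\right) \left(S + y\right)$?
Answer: $27588$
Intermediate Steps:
$y = -7$ ($y = -2 - 5 = -7$)
$K{\left(u,S \right)} = \left(-7 + S\right) \left(2 S + 2 u\right)$ ($K{\left(u,S \right)} = \left(u + \left(\left(u + S\right) + S\right)\right) \left(S - 7\right) = \left(u + \left(\left(S + u\right) + S\right)\right) \left(-7 + S\right) = \left(u + \left(u + 2 S\right)\right) \left(-7 + S\right) = \left(2 S + 2 u\right) \left(-7 + S\right) = \left(-7 + S\right) \left(2 S + 2 u\right)$)
$K{\left(-7,-4 \right)} \left(-18 + 132\right) = \left(\left(-14\right) \left(-4\right) - -98 + 2 \left(-4\right)^{2} + 2 \left(-4\right) \left(-7\right)\right) \left(-18 + 132\right) = \left(56 + 98 + 2 \cdot 16 + 56\right) 114 = \left(56 + 98 + 32 + 56\right) 114 = 242 \cdot 114 = 27588$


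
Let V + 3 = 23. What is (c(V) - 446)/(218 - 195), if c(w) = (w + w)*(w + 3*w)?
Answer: 2754/23 ≈ 119.74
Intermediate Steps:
V = 20 (V = -3 + 23 = 20)
c(w) = 8*w² (c(w) = (2*w)*(4*w) = 8*w²)
(c(V) - 446)/(218 - 195) = (8*20² - 446)/(218 - 195) = (8*400 - 446)/23 = (3200 - 446)*(1/23) = 2754*(1/23) = 2754/23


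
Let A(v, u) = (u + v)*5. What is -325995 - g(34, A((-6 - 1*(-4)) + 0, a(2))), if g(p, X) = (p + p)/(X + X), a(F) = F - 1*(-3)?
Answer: -4889959/15 ≈ -3.2600e+5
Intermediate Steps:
a(F) = 3 + F (a(F) = F + 3 = 3 + F)
A(v, u) = 5*u + 5*v
g(p, X) = p/X (g(p, X) = (2*p)/((2*X)) = (2*p)*(1/(2*X)) = p/X)
-325995 - g(34, A((-6 - 1*(-4)) + 0, a(2))) = -325995 - 34/(5*(3 + 2) + 5*((-6 - 1*(-4)) + 0)) = -325995 - 34/(5*5 + 5*((-6 + 4) + 0)) = -325995 - 34/(25 + 5*(-2 + 0)) = -325995 - 34/(25 + 5*(-2)) = -325995 - 34/(25 - 10) = -325995 - 34/15 = -4889959/15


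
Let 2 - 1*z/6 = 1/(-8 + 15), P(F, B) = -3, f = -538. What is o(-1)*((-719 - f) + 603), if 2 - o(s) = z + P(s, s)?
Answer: -18146/7 ≈ -2592.3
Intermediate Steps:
z = 78/7 (z = 12 - 6/(-8 + 15) = 12 - 6/7 = 78/7 ≈ 11.143)
o(s) = -43/7 (o(s) = 2 - (78/7 - 3) = 2 - 1*57/7 = 2 - 57/7 = -43/7)
o(-1)*((-719 - f) + 603) = -43*((-719 - 1*(-538)) + 603)/7 = -43*((-719 + 538) + 603)/7 = -43*(-181 + 603)/7 = -43/7*422 = -18146/7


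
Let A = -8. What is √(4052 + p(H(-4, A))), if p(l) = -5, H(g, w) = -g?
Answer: √4047 ≈ 63.616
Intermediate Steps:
√(4052 + p(H(-4, A))) = √(4052 - 5) = √4047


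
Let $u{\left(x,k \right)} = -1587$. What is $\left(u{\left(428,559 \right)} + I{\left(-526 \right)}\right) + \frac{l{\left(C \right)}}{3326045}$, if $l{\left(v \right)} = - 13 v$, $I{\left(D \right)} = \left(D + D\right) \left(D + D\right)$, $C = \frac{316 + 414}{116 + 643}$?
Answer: $\frac{557966534807929}{504893631} \approx 1.1051 \cdot 10^{6}$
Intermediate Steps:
$C = \frac{730}{759} \approx 0.96179$
$I{\left(D \right)} = 4 D^{2}$ ($I{\left(D \right)} = 2 D 2 D = 4 D^{2}$)
$\left(u{\left(428,559 \right)} + I{\left(-526 \right)}\right) + \frac{l{\left(C \right)}}{3326045} = \left(-1587 + 4 \left(-526\right)^{2}\right) + \frac{\left(-13\right) \frac{730}{759}}{3326045} = \left(-1587 + 4 \cdot 276676\right) - \frac{1898}{504893631} = \left(-1587 + 1106704\right) - \frac{1898}{504893631} = 1105117 - \frac{1898}{504893631} = \frac{557966534807929}{504893631}$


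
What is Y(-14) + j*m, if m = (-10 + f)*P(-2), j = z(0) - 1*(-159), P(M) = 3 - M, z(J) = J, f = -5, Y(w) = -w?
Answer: -11911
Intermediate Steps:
j = 159 (j = 0 - 1*(-159) = 0 + 159 = 159)
m = -75 (m = (-10 - 5)*(3 - 1*(-2)) = -15*(3 + 2) = -15*5 = -75)
Y(-14) + j*m = -1*(-14) + 159*(-75) = 14 - 11925 = -11911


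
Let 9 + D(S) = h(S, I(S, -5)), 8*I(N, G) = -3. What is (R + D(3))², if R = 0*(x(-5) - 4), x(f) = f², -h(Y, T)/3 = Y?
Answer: 324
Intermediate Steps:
I(N, G) = -3/8 (I(N, G) = (⅛)*(-3) = -3/8)
h(Y, T) = -3*Y
D(S) = -9 - 3*S
R = 0 (R = 0*((-5)² - 4) = 0*(25 - 4) = 0*21 = 0)
(R + D(3))² = (0 + (-9 - 3*3))² = (0 + (-9 - 9))² = (0 - 18)² = (-18)² = 324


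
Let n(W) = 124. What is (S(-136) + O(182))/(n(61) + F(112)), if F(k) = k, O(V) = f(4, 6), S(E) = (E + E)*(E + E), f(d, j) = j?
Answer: 36995/118 ≈ 313.52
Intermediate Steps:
S(E) = 4*E**2 (S(E) = (2*E)*(2*E) = 4*E**2)
O(V) = 6
(S(-136) + O(182))/(n(61) + F(112)) = (4*(-136)**2 + 6)/(124 + 112) = (4*18496 + 6)/236 = (73984 + 6)*(1/236) = 73990*(1/236) = 36995/118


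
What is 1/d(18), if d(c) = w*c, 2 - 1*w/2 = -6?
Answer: 1/288 ≈ 0.0034722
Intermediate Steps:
w = 16 (w = 4 - 2*(-6) = 4 + 12 = 16)
d(c) = 16*c
1/d(18) = 1/(16*18) = 1/288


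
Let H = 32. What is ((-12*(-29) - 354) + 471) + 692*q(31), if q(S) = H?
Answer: 22609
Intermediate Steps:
q(S) = 32
((-12*(-29) - 354) + 471) + 692*q(31) = ((-12*(-29) - 354) + 471) + 692*32 = ((348 - 354) + 471) + 22144 = (-6 + 471) + 22144 = 465 + 22144 = 22609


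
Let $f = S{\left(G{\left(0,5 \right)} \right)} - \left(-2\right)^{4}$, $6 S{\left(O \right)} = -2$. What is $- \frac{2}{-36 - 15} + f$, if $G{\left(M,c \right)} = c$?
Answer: $- \frac{277}{17} \approx -16.294$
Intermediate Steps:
$S{\left(O \right)} = - \frac{1}{3}$ ($S{\left(O \right)} = \frac{1}{6} \left(-2\right) = - \frac{1}{3}$)
$f = - \frac{49}{3}$ ($f = - \frac{1}{3} - \left(-2\right)^{4} = - \frac{1}{3} - 16 = - \frac{49}{3} \approx -16.333$)
$- \frac{2}{-36 - 15} + f = - \frac{2}{-36 - 15} - \frac{49}{3} = - \frac{2}{-51} - \frac{49}{3} = \left(-2\right) \left(- \frac{1}{51}\right) - \frac{49}{3} = \frac{2}{51} - \frac{49}{3} = - \frac{277}{17}$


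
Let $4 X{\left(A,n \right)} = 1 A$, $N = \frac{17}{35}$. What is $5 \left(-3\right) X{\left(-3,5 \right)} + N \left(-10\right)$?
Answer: $\frac{179}{28} \approx 6.3929$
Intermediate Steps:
$N = \frac{17}{35}$ ($N = 17 \cdot \frac{1}{35} = \frac{17}{35} \approx 0.48571$)
$X{\left(A,n \right)} = \frac{A}{4}$ ($X{\left(A,n \right)} = \frac{1 A}{4} = \frac{A}{4}$)
$5 \left(-3\right) X{\left(-3,5 \right)} + N \left(-10\right) = 5 \left(-3\right) \frac{1}{4} \left(-3\right) + \frac{17}{35} \left(-10\right) = \left(-15\right) \left(- \frac{3}{4}\right) - \frac{34}{7} = \frac{45}{4} - \frac{34}{7} = \frac{179}{28}$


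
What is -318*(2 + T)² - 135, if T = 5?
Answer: -15717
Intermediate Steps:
-318*(2 + T)² - 135 = -318*(2 + 5)² - 135 = -318*7² - 135 = -318*49 - 135 = -15582 - 135 = -15717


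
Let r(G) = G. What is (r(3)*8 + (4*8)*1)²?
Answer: 3136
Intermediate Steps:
(r(3)*8 + (4*8)*1)² = (3*8 + (4*8)*1)² = (24 + 32*1)² = (24 + 32)² = 56² = 3136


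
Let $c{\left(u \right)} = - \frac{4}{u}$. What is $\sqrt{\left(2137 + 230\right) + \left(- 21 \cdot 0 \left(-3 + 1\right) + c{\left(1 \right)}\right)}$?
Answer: $\sqrt{2363} \approx 48.611$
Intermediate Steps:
$\sqrt{\left(2137 + 230\right) + \left(- 21 \cdot 0 \left(-3 + 1\right) + c{\left(1 \right)}\right)} = \sqrt{\left(2137 + 230\right) - \left(4 + 21 \cdot 0 \left(-3 + 1\right)\right)} = \sqrt{2367 - \left(4 + 21 \cdot 0 \left(-2\right)\right)} = \sqrt{2367 - 4} = \sqrt{2363}$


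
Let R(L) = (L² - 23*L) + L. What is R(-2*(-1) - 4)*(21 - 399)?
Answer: -18144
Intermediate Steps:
R(L) = L² - 22*L
R(-2*(-1) - 4)*(21 - 399) = ((-2*(-1) - 4)*(-22 + (-2*(-1) - 4)))*(21 - 399) = ((2 - 4)*(-22 + (2 - 4)))*(-378) = -2*(-22 - 2)*(-378) = -2*(-24)*(-378) = 48*(-378) = -18144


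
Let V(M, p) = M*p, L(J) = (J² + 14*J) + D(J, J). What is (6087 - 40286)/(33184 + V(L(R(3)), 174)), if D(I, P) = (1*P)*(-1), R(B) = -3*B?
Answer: -34199/26920 ≈ -1.2704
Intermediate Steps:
D(I, P) = -P (D(I, P) = P*(-1) = -P)
L(J) = J² + 13*J (L(J) = (J² + 14*J) - J = J² + 13*J)
(6087 - 40286)/(33184 + V(L(R(3)), 174)) = (6087 - 40286)/(33184 + ((-3*3)*(13 - 3*3))*174) = -34199/(33184 - 9*(13 - 9)*174) = -34199/(33184 - 9*4*174) = -34199/(33184 - 36*174) = -34199/(33184 - 6264) = -34199/26920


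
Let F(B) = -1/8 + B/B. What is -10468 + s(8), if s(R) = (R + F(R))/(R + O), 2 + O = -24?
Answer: -1507463/144 ≈ -10469.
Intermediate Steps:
O = -26 (O = -2 - 24 = -26)
F(B) = 7/8 (F(B) = -1*1/8 + 1 = -1/8 + 1 = 7/8)
s(R) = (7/8 + R)/(-26 + R) (s(R) = (R + 7/8)/(R - 26) = (7/8 + R)/(-26 + R))
-10468 + s(8) = -10468 + (7/8 + 8)/(-26 + 8) = -10468 + (71/8)/(-18) = -10468 - 1/18*71/8 = -10468 - 71/144 = -1507463/144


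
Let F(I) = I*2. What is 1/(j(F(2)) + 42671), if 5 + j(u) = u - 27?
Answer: 1/42643 ≈ 2.3450e-5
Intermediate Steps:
F(I) = 2*I
j(u) = -32 + u (j(u) = -5 + (u - 27) = -5 + (-27 + u) = -32 + u)
1/(j(F(2)) + 42671) = 1/((-32 + 2*2) + 42671) = 1/((-32 + 4) + 42671) = 1/(-28 + 42671) = 1/42643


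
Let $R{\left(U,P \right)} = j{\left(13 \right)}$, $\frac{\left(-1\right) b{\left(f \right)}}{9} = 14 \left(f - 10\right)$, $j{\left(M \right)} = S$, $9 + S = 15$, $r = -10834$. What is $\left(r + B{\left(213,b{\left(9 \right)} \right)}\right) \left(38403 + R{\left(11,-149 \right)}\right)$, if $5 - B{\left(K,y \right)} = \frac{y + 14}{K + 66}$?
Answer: $- \frac{1247851003}{3} \approx -4.1595 \cdot 10^{8}$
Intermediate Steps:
$S = 6$ ($S = -9 + 15 = 6$)
$j{\left(M \right)} = 6$
$b{\left(f \right)} = 1260 - 126 f$ ($b{\left(f \right)} = - 9 \cdot 14 \left(f - 10\right) = - 9 \cdot 14 \left(-10 + f\right) = - 9 \left(-140 + 14 f\right) = 1260 - 126 f$)
$B{\left(K,y \right)} = 5 - \frac{14 + y}{66 + K}$ ($B{\left(K,y \right)} = 5 - \frac{y + 14}{K + 66} = 5 - \frac{14 + y}{66 + K}$)
$R{\left(U,P \right)} = 6$
$\left(r + B{\left(213,b{\left(9 \right)} \right)}\right) \left(38403 + R{\left(11,-149 \right)}\right) = \left(-10834 + \frac{316 - \left(1260 - 1134\right) + 5 \cdot 213}{66 + 213}\right) \left(38403 + 6\right) = \left(-10834 + \frac{316 - \left(1260 - 1134\right) + 1065}{279}\right) 38409 = \left(-10834 + \frac{316 - 126 + 1065}{279}\right) 38409 = \left(-10834 + \frac{1}{279} \cdot 1255\right) 38409 = \left(-10834 + \frac{1255}{279}\right) 38409 = \left(- \frac{3021431}{279}\right) 38409 = - \frac{1247851003}{3}$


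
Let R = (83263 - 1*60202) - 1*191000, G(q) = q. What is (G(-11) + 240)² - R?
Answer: 220380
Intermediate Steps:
R = -167939 (R = (83263 - 60202) - 191000 = 23061 - 191000 = -167939)
(G(-11) + 240)² - R = (-11 + 240)² - 1*(-167939) = 229² + 167939 = 52441 + 167939 = 220380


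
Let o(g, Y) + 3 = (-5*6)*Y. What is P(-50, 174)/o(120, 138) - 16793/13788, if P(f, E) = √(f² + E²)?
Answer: -16793/13788 - 2*√8194/4143 ≈ -1.2616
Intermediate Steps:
o(g, Y) = -3 - 30*Y (o(g, Y) = -3 + (-5*6)*Y = -3 - 30*Y)
P(f, E) = √(E² + f²)
P(-50, 174)/o(120, 138) - 16793/13788 = √(174² + (-50)²)/(-3 - 30*138) - 16793/13788 = √(30276 + 2500)/(-3 - 4140) - 16793*1/13788 = √32776/(-4143) - 16793/13788 = (2*√8194)*(-1/4143) - 16793/13788 = -2*√8194/4143 - 16793/13788 = -16793/13788 - 2*√8194/4143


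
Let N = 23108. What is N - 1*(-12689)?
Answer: 35797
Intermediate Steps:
N - 1*(-12689) = 23108 - 1*(-12689) = 23108 + 12689 = 35797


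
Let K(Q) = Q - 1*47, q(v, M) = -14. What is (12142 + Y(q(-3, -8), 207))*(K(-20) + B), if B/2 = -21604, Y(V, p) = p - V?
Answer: -535008825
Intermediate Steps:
K(Q) = -47 + Q (K(Q) = Q - 47 = -47 + Q)
B = -43208 (B = 2*(-21604) = -43208)
(12142 + Y(q(-3, -8), 207))*(K(-20) + B) = (12142 + (207 - 1*(-14)))*((-47 - 20) - 43208) = (12142 + (207 + 14))*(-67 - 43208) = (12142 + 221)*(-43275) = 12363*(-43275) = -535008825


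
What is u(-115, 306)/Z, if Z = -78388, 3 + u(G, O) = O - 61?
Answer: -121/39194 ≈ -0.0030872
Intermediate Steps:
u(G, O) = -64 + O (u(G, O) = -3 + (O - 61) = -3 + (-61 + O) = -64 + O)
u(-115, 306)/Z = (-64 + 306)/(-78388) = 242*(-1/78388) = -121/39194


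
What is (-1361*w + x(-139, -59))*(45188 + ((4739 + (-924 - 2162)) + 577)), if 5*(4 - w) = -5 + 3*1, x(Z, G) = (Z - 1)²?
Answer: 3227174244/5 ≈ 6.4543e+8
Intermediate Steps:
x(Z, G) = (-1 + Z)²
w = 22/5 (w = 4 - (-5 + 3*1)/5 = 4 - (-5 + 3)/5 = 4 - ⅕*(-2) = 4 + ⅖ = 22/5 ≈ 4.4000)
(-1361*w + x(-139, -59))*(45188 + ((4739 + (-924 - 2162)) + 577)) = (-1361*22/5 + (-1 - 139)²)*(45188 + ((4739 + (-924 - 2162)) + 577)) = (-29942/5 + (-140)²)*(45188 + ((4739 - 3086) + 577)) = (-29942/5 + 19600)*(45188 + (1653 + 577)) = 68058*(45188 + 2230)/5 = (68058/5)*47418 = 3227174244/5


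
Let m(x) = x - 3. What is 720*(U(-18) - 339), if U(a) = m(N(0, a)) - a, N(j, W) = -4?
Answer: -236160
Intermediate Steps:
m(x) = -3 + x
U(a) = -7 - a (U(a) = (-3 - 4) - a = -7 - a)
720*(U(-18) - 339) = 720*((-7 - 1*(-18)) - 339) = 720*((-7 + 18) - 339) = 720*(11 - 339) = 720*(-328) = -236160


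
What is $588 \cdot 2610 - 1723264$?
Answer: $-188584$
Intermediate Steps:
$588 \cdot 2610 - 1723264 = 1534680 - 1723264 = -188584$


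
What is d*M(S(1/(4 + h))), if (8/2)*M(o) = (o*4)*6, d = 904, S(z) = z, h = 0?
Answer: 1356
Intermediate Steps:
M(o) = 6*o (M(o) = ((o*4)*6)/4 = ((4*o)*6)/4 = (24*o)/4 = 6*o)
d*M(S(1/(4 + h))) = 904*(6/(4 + 0)) = 904*(6/4) = 904*(6*(1/4)) = 904*(3/2) = 1356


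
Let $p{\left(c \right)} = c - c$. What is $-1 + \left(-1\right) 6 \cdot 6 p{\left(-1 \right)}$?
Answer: $-1$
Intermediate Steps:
$p{\left(c \right)} = 0$
$-1 + \left(-1\right) 6 \cdot 6 p{\left(-1 \right)} = -1 + \left(-1\right) 6 \cdot 6 \cdot 0 = -1 + \left(-6\right) 6 \cdot 0 = -1 - 0 = -1 + 0 = -1$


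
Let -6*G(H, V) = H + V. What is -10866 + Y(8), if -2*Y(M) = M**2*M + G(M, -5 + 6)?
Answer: -44485/4 ≈ -11121.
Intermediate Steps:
G(H, V) = -H/6 - V/6 (G(H, V) = -(H + V)/6 = -H/6 - V/6)
Y(M) = 1/12 - M**3/2 + M/12 (Y(M) = -(M**2*M + (-M/6 - (-5 + 6)/6))/2 = -(M**3 + (-M/6 - 1/6*1))/2 = -(M**3 + (-M/6 - 1/6))/2 = -(M**3 + (-1/6 - M/6))/2 = -(-1/6 + M**3 - M/6)/2 = 1/12 - M**3/2 + M/12)
-10866 + Y(8) = -10866 + (1/12 - 1/2*8**3 + (1/12)*8) = -10866 + (1/12 - 1/2*512 + 2/3) = -10866 + (1/12 - 256 + 2/3) = -10866 - 1021/4 = -44485/4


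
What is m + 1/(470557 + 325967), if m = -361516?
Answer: -287956170383/796524 ≈ -3.6152e+5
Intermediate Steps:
m + 1/(470557 + 325967) = -361516 + 1/(470557 + 325967) = -361516 + 1/796524 = -287956170383/796524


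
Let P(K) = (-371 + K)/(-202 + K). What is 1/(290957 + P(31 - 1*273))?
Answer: 444/129185521 ≈ 3.4369e-6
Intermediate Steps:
P(K) = (-371 + K)/(-202 + K)
1/(290957 + P(31 - 1*273)) = 1/(290957 + (-371 + (31 - 1*273))/(-202 + (31 - 1*273))) = 1/(290957 + (-371 + (31 - 273))/(-202 + (31 - 273))) = 1/(290957 + (-371 - 242)/(-202 - 242)) = 1/(290957 - 613/(-444)) = 1/(290957 - 1/444*(-613)) = 1/(290957 + 613/444) = 1/(129185521/444) = 444/129185521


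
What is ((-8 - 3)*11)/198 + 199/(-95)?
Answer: -4627/1710 ≈ -2.7058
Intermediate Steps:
((-8 - 3)*11)/198 + 199/(-95) = -11*11*(1/198) + 199*(-1/95) = -121*1/198 - 199/95 = -11/18 - 199/95 = -4627/1710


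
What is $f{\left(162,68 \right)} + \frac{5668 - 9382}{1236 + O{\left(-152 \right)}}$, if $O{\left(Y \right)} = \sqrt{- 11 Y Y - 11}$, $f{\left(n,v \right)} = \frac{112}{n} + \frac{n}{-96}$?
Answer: $\frac{- 1291 \sqrt{254155} + 6409020 i}{1296 \left(\sqrt{254155} - 1236 i\right)} \approx -3.5724 + 1.0508 i$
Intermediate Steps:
$f{\left(n,v \right)} = \frac{112}{n} - \frac{n}{96}$ ($f{\left(n,v \right)} = \frac{112}{n} + n \left(- \frac{1}{96}\right) = \frac{112}{n} - \frac{n}{96}$)
$O{\left(Y \right)} = \sqrt{-11 - 11 Y^{2}}$ ($O{\left(Y \right)} = \sqrt{- 11 Y^{2} - 11} = \sqrt{-11 - 11 Y^{2}}$)
$f{\left(162,68 \right)} + \frac{5668 - 9382}{1236 + O{\left(-152 \right)}} = \left(\frac{112}{162} - \frac{27}{16}\right) + \frac{5668 - 9382}{1236 + \sqrt{-11 - 11 \left(-152\right)^{2}}} = \left(112 \cdot \frac{1}{162} - \frac{27}{16}\right) - \frac{3714}{1236 + \sqrt{-11 - 254144}} = \left(\frac{56}{81} - \frac{27}{16}\right) - \frac{3714}{1236 + \sqrt{-11 - 254144}} = - \frac{1291}{1296} - \frac{3714}{1236 + \sqrt{-254155}} = - \frac{1291}{1296} - \frac{3714}{1236 + i \sqrt{254155}}$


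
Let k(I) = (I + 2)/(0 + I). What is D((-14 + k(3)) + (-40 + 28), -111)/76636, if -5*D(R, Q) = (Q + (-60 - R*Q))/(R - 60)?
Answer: -2154/24236135 ≈ -8.8876e-5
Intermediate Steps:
k(I) = (2 + I)/I
D(R, Q) = -(-60 + Q - Q*R)/(5*(-60 + R)) (D(R, Q) = -(Q + (-60 - R*Q))/(5*(R - 60)) = -(Q + (-60 - Q*R))/(5*(-60 + R)) = -(-60 + Q - Q*R)/(5*(-60 + R)))
D((-14 + k(3)) + (-40 + 28), -111)/76636 = ((60 - 1*(-111) - 111*((-14 + (2 + 3)/3) + (-40 + 28)))/(5*(-60 + ((-14 + (2 + 3)/3) + (-40 + 28)))))/76636 = ((60 + 111 - 111*((-14 + (1/3)*5) - 12))/(5*(-60 + ((-14 + (1/3)*5) - 12))))*(1/76636) = ((60 + 111 - 111*((-14 + 5/3) - 12))/(5*(-60 + ((-14 + 5/3) - 12))))*(1/76636) = ((60 + 111 - 111*(-37/3 - 12))/(5*(-60 + (-37/3 - 12))))*(1/76636) = ((60 + 111 - 111*(-73/3))/(5*(-60 - 73/3)))*(1/76636) = ((60 + 111 + 2701)/(5*(-253/3)))*(1/76636) = ((1/5)*(-3/253)*2872)*(1/76636) = -8616/1265*1/76636 = -2154/24236135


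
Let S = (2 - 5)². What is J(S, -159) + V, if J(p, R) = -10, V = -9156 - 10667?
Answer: -19833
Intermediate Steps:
V = -19823
S = 9 (S = (-3)² = 9)
J(S, -159) + V = -10 - 19823 = -19833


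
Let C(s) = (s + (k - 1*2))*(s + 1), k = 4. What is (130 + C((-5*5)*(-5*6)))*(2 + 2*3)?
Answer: 4519056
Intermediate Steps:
C(s) = (1 + s)*(2 + s) (C(s) = (s + (4 - 1*2))*(s + 1) = (s + (4 - 2))*(1 + s) = (s + 2)*(1 + s) = (2 + s)*(1 + s) = (1 + s)*(2 + s))
(130 + C((-5*5)*(-5*6)))*(2 + 2*3) = (130 + (2 + ((-5*5)*(-5*6))² + 3*((-5*5)*(-5*6))))*(2 + 2*3) = (130 + (2 + (-25*(-30))² + 3*(-25*(-30))))*(2 + 6) = (130 + (2 + 750² + 3*750))*8 = (130 + (2 + 562500 + 2250))*8 = (130 + 564752)*8 = 564882*8 = 4519056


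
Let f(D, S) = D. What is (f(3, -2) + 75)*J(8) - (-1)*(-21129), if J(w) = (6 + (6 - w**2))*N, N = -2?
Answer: -13017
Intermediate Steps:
J(w) = -24 + 2*w**2 (J(w) = (6 + (6 - w**2))*(-2) = (12 - w**2)*(-2) = -24 + 2*w**2)
(f(3, -2) + 75)*J(8) - (-1)*(-21129) = (3 + 75)*(-24 + 2*8**2) - (-1)*(-21129) = 78*(-24 + 2*64) - 1*21129 = 78*(-24 + 128) - 21129 = 78*104 - 21129 = 8112 - 21129 = -13017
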